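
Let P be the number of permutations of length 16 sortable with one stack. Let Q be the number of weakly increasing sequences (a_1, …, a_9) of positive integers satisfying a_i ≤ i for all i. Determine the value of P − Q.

Stack-sortable permutations are exactly the 231-avoiding ones, counted by C_n; here n = 16. So P = C_16 = 35357670.
Such sub-staircase sequences of length n are counted by C_n; here n = 9. So Q = C_9 = 4862.
P − Q = 35357670 − 4862 = 35352808.

35352808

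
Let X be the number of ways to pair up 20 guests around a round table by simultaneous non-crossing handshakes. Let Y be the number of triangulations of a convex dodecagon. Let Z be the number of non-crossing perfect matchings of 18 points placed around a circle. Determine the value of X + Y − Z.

Non-crossing handshake pairings of 2n people are counted by C_n; 20 people gives n = 10. So X = C_10 = 16796.
The number of triangulations of a 12-gon is the Catalan number C_10 (index = sides − 2). So Y = C_10 = 16796.
Pairing 18 circle points by 9 non-crossing chords gives C_9 matchings. So Z = C_9 = 4862.
X + Y − Z = 16796 + 16796 − 4862 = 28730.

28730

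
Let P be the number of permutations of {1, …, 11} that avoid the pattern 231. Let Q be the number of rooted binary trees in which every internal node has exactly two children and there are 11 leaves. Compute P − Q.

For any fixed pattern of length 3, the pattern-avoiding permutations of [11] number C_11. So P = C_11 = 58786.
A full binary tree with L leaves has L−1 internal nodes and is counted by C_{L−1}; L = 11 gives C_10. So Q = C_10 = 16796.
P − Q = 58786 − 16796 = 41990.

41990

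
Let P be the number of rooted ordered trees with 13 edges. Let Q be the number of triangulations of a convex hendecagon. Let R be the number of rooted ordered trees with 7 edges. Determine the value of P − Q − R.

737609

Rooted ordered trees with n edges are counted by C_n; here n = 13. So P = C_13 = 742900.
Triangulations of a convex m-gon are counted by C_{m−2}; with m = 11 this is C_9. So Q = C_9 = 4862.
A rooted plane tree with 7 edges has 8 nodes, and the count is C_7. So R = C_7 = 429.
P − Q − R = 742900 − 4862 − 429 = 737609.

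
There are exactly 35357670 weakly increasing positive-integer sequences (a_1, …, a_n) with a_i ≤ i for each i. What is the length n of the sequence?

Such sub-staircase sequences of length n are counted by C_n; 35357670 = C_16.

16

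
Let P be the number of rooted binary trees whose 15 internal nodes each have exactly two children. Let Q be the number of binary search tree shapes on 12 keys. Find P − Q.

9486833

Full binary trees with n internal nodes are counted by C_n; here n = 15. So P = C_15 = 9694845.
Binary trees (left/right distinguished) on n nodes are counted by C_n; here n = 12. So Q = C_12 = 208012.
P − Q = 9694845 − 208012 = 9486833.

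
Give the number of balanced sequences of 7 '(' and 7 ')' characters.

Balanced strings of n pairs of brackets are counted by C_n; here n = 7.
C_7 = C_6 · 2(2·6+1)/(6+2) = 132 · 26/8 = 429.

429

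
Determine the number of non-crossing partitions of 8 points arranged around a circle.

The non-crossing partitions of [8] form a lattice of size C_8.
C_8 = C_7 · 2(2·7+1)/(7+2) = 429 · 30/9 = 1430.

1430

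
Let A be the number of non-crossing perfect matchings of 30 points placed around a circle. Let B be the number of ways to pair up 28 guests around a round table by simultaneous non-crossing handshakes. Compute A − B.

Pairing 30 circle points by 15 non-crossing chords gives C_15 matchings. So A = C_15 = 9694845.
Non-crossing handshake pairings of 2n people are counted by C_n; 28 people gives n = 14. So B = C_14 = 2674440.
A − B = 9694845 − 2674440 = 7020405.

7020405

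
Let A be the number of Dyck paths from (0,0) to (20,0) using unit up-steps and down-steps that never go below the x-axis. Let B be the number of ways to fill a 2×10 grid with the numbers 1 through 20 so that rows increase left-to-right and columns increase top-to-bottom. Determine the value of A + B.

Paths of 10 up- and 10 down-steps that never dip below the axis are Dyck paths; their count is C_10. So A = C_10 = 16796.
Standard Young tableaux of shape 2×n are counted by C_n; here n = 10. So B = C_10 = 16796.
A + B = 16796 + 16796 = 33592.

33592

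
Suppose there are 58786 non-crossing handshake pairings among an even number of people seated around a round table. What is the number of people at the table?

Non-crossing handshake pairings of 2n people are counted by C_n; 58786 = C_11.
So n = 11, and there are 2n = 22 people.

22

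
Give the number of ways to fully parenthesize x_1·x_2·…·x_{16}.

9694845

Parenthesizations of m factors correspond to full binary trees with m leaves, counted by C_{m−1}; m = 16 gives C_15.
C_15 = C(30,15)/16 = 155117520/16 = 9694845.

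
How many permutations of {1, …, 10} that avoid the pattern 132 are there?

16796

For any fixed pattern of length 3, the pattern-avoiding permutations of [10] number C_10.
C_10 = C_9 · 2(2·9+1)/(9+2) = 4862 · 38/11 = 16796.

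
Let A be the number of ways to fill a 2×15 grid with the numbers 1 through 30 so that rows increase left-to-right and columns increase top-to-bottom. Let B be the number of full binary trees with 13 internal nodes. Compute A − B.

Standard Young tableaux of shape 2×n are counted by C_n; here n = 15. So A = C_15 = 9694845.
Full binary trees with n internal nodes are counted by C_n; here n = 13. So B = C_13 = 742900.
A − B = 9694845 − 742900 = 8951945.

8951945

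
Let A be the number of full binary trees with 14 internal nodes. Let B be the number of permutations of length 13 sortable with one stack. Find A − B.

1931540

The number of full binary trees on 14 internal nodes is the Catalan number C_14. So A = C_14 = 2674440.
By Knuth's characterisation, the stack-sortable permutations of length 13 are the 231-avoiders, numbering C_13. So B = C_13 = 742900.
A − B = 2674440 − 742900 = 1931540.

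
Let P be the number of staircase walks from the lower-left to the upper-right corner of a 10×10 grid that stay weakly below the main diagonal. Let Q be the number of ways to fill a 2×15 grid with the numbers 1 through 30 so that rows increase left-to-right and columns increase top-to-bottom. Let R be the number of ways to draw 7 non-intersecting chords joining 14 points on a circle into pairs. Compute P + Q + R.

Monotone paths in an n×n grid that stay weakly below the diagonal are counted by C_n; here n = 10. So P = C_10 = 16796.
By the hook-length formula (or a Dyck-path bijection), SYT of shape 2×15 number C_15. So Q = C_15 = 9694845.
Pairing 14 circle points by 7 non-crossing chords gives C_7 matchings. So R = C_7 = 429.
P + Q + R = 16796 + 9694845 + 429 = 9712070.

9712070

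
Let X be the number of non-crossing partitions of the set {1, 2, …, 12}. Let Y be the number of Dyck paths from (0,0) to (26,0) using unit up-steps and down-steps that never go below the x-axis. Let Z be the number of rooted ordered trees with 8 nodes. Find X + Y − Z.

Non-crossing partitions of an n-element set are counted by C_n; here n = 12. So X = C_12 = 208012.
Dyck paths of semilength n (length 2n) are counted by C_n; here n = 13. So Y = C_13 = 742900.
A rooted plane tree on 8 nodes has 7 edges, and such trees are counted by C_7. So Z = C_7 = 429.
X + Y − Z = 208012 + 742900 − 429 = 950483.

950483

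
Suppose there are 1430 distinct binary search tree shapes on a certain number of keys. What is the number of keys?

8

Binary search tree shapes on n keys are counted by C_n; 1430 = C_8.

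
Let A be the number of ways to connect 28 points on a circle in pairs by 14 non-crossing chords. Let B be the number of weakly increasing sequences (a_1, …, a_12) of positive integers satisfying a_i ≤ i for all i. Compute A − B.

2466428

Non-crossing perfect matchings of 2n points on a circle are counted by C_n; with 28 points, n = 14. So A = C_14 = 2674440.
Such sub-staircase sequences of length n are counted by C_n; here n = 12. So B = C_12 = 208012.
A − B = 2674440 − 208012 = 2466428.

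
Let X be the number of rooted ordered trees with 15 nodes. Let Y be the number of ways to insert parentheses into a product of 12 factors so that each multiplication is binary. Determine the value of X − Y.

Rooted ordered (plane) trees on m nodes have m−1 edges and are counted by C_{m−1}; m = 15 gives C_14. So X = C_14 = 2674440.
Parenthesizations of m factors correspond to full binary trees with m leaves, counted by C_{m−1}; m = 12 gives C_11. So Y = C_11 = 58786.
X − Y = 2674440 − 58786 = 2615654.

2615654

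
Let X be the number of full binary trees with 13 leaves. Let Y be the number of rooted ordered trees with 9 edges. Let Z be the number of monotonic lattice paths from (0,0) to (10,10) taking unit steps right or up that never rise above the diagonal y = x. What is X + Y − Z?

196078

Full binary trees with 13 leaves have 13−1 = 12 internal nodes, so there are C_12 of them. So X = C_12 = 208012.
Rooted ordered trees with n edges are counted by C_n; here n = 9. So Y = C_9 = 4862.
Monotone paths in an n×n grid that stay weakly below the diagonal are counted by C_n; here n = 10. So Z = C_10 = 16796.
X + Y − Z = 208012 + 4862 − 16796 = 196078.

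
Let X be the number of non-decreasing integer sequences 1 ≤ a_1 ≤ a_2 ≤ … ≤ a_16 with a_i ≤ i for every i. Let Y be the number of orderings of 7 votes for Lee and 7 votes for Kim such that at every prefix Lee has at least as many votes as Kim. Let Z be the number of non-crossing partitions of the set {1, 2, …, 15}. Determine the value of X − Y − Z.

25662396

Weakly increasing sequences with a_i ≤ i biject with Dyck paths of semilength 16, so there are C_16. So X = C_16 = 35357670.
Reading a vote for the leader as '(' and for the other as ')' turns such a sequence into a balanced string of 7 pairs, so the count is C_7. So Y = C_7 = 429.
Non-crossing partitions of an n-element set are counted by C_n; here n = 15. So Z = C_15 = 9694845.
X − Y − Z = 35357670 − 429 − 9694845 = 25662396.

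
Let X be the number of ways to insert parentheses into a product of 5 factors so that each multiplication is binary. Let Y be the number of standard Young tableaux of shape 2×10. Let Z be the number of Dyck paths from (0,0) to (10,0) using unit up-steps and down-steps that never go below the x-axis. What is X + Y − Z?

Bracketing 5 factors into binary products is counted by C_{5−1} = C_4. So X = C_4 = 14.
Standard Young tableaux of shape 2×n are counted by C_n; here n = 10. So Y = C_10 = 16796.
Paths of 5 up- and 5 down-steps that never dip below the axis are Dyck paths; their count is C_5. So Z = C_5 = 42.
X + Y − Z = 14 + 16796 − 42 = 16768.

16768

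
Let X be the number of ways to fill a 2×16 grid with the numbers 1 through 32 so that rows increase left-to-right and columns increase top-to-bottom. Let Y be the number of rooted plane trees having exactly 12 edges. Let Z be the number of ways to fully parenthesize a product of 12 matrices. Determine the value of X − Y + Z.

35208444

By the hook-length formula (or a Dyck-path bijection), SYT of shape 2×16 number C_16. So X = C_16 = 35357670.
A rooted plane tree with 12 edges has 13 nodes, and the count is C_12. So Y = C_12 = 208012.
Parenthesizations of m factors correspond to full binary trees with m leaves, counted by C_{m−1}; m = 12 gives C_11. So Z = C_11 = 58786.
X − Y + Z = 35357670 − 208012 + 58786 = 35208444.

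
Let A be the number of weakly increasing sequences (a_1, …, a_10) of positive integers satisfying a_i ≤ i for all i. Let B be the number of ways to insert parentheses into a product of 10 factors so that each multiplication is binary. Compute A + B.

Weakly increasing sequences with a_i ≤ i biject with Dyck paths of semilength 10, so there are C_10. So A = C_10 = 16796.
Parenthesizations of m factors correspond to full binary trees with m leaves, counted by C_{m−1}; m = 10 gives C_9. So B = C_9 = 4862.
A + B = 16796 + 4862 = 21658.

21658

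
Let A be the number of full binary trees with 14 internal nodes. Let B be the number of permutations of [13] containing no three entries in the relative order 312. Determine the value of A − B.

1931540

Full binary trees with n internal nodes are counted by C_n; here n = 14. So A = C_14 = 2674440.
Permutations of [n] avoiding any single length-3 pattern are counted by C_n; here n = 13. So B = C_13 = 742900.
A − B = 2674440 − 742900 = 1931540.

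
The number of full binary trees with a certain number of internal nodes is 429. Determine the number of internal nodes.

Full binary trees with n internal nodes are counted by C_n, and C_7 = 429.

7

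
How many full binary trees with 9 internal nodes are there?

4862

The number of full binary trees on 9 internal nodes is the Catalan number C_9.
C_9 = C(18,9)/10 = 48620/10 = 4862.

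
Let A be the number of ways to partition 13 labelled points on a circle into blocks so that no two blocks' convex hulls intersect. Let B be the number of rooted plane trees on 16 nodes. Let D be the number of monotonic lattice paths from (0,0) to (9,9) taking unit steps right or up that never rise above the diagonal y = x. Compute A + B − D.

Non-crossing partitions of an n-element set are counted by C_n; here n = 13. So A = C_13 = 742900.
Rooted ordered (plane) trees on m nodes have m−1 edges and are counted by C_{m−1}; m = 16 gives C_15. So B = C_15 = 9694845.
Sub-diagonal monotone paths from (0,0) to (9,9) biject with Dyck paths of semilength 9, giving C_9. So D = C_9 = 4862.
A + B − D = 742900 + 9694845 − 4862 = 10432883.

10432883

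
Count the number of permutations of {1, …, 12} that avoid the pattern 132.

208012

Permutations of [n] avoiding any single length-3 pattern are counted by C_n; here n = 12.
C_12 = C(24,12)/13 = 2704156/13 = 208012.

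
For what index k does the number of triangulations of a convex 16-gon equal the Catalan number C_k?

The number of triangulations of a 16-gon is the Catalan number C_14 (index = sides − 2).

14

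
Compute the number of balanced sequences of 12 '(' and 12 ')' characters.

208012

Balanced strings of n pairs of brackets are counted by C_n; here n = 12.
C_12 = C(24,12)/13 = 2704156/13 = 208012.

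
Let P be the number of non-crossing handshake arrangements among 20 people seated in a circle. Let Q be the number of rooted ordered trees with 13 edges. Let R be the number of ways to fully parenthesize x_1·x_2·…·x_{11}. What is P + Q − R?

Non-crossing handshake pairings of 2n people are counted by C_n; 20 people gives n = 10. So P = C_10 = 16796.
A rooted plane tree with 13 edges has 14 nodes, and the count is C_13. So Q = C_13 = 742900.
Bracketing 11 factors into binary products is counted by C_{11−1} = C_10. So R = C_10 = 16796.
P + Q − R = 16796 + 742900 − 16796 = 742900.

742900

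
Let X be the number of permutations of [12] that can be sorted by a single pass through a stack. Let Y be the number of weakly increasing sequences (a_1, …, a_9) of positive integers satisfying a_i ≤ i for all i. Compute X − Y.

203150

By Knuth's characterisation, the stack-sortable permutations of length 12 are the 231-avoiders, numbering C_12. So X = C_12 = 208012.
Such sub-staircase sequences of length n are counted by C_n; here n = 9. So Y = C_9 = 4862.
X − Y = 208012 − 4862 = 203150.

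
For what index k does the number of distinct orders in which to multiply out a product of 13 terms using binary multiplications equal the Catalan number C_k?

Parenthesizations of m factors correspond to full binary trees with m leaves, counted by C_{m−1}; m = 13 gives C_12.

12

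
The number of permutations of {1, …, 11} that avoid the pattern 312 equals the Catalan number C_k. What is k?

11

For any fixed pattern of length 3, the pattern-avoiding permutations of [11] number C_11.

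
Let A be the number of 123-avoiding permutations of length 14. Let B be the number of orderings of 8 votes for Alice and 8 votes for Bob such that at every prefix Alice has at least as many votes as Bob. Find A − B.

For any fixed pattern of length 3, the pattern-avoiding permutations of [14] number C_14. So A = C_14 = 2674440.
Reading a vote for the leader as '(' and for the other as ')' turns such a sequence into a balanced string of 8 pairs, so the count is C_8. So B = C_8 = 1430.
A − B = 2674440 − 1430 = 2673010.

2673010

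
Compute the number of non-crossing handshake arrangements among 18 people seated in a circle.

4862

With 18 = 2·9 people, non-crossing handshake pairings are non-crossing perfect matchings on a circle, counted by C_9.
C_9 = 4862.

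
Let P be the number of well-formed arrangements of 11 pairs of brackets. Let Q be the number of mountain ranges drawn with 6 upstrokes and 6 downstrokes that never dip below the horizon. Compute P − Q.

58654

A balanced arrangement of 11 bracket pairs is a Dyck word of semilength 11, so the count is C_11. So P = C_11 = 58786.
Dyck paths of semilength n (length 2n) are counted by C_n; here n = 6. So Q = C_6 = 132.
P − Q = 58786 − 132 = 58654.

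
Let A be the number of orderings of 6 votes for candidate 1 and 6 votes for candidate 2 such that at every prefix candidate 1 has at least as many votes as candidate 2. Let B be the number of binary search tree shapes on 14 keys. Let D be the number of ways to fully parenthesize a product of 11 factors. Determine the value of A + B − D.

Ballot sequences with n votes each where one side never trails are Dyck words, counted by C_n; here n = 6. So A = C_6 = 132.
There are C_n binary search tree shapes on n keys; with n = 14 that is C_14. So B = C_14 = 2674440.
Ways to associate a product of 11 factors correspond to binary trees on 11 leaves, so the count is C_10. So D = C_10 = 16796.
A + B − D = 132 + 2674440 − 16796 = 2657776.

2657776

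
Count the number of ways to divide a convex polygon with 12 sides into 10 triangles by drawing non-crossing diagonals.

16796

Triangulations of a convex m-gon are counted by C_{m−2}; with m = 12 this is C_10.
C_10 = C(20,10)/11 = 184756/11 = 16796.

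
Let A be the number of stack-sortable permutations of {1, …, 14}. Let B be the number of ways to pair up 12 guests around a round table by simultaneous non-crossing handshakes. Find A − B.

Stack-sortable permutations are exactly the 231-avoiding ones, counted by C_n; here n = 14. So A = C_14 = 2674440.
Non-crossing handshake pairings of 2n people are counted by C_n; 12 people gives n = 6. So B = C_6 = 132.
A − B = 2674440 − 132 = 2674308.

2674308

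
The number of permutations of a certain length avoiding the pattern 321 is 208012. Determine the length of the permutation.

Permutations of [n] avoiding a fixed length-3 pattern are counted by C_n, and C_12 = 208012.

12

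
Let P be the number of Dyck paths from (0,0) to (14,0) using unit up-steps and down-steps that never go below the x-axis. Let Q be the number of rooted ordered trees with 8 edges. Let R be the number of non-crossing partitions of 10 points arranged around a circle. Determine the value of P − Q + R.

15795

Dyck paths of semilength n (length 2n) are counted by C_n; here n = 7. So P = C_7 = 429.
A rooted plane tree with 8 edges has 9 nodes, and the count is C_8. So Q = C_8 = 1430.
Non-crossing partitions of an n-element set are counted by C_n; here n = 10. So R = C_10 = 16796.
P − Q + R = 429 − 1430 + 16796 = 15795.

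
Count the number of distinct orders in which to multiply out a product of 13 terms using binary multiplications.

208012

Bracketing 13 factors into binary products is counted by C_{13−1} = C_12.
C_12 = 208012.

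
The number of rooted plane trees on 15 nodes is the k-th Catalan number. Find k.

A rooted plane tree on 15 nodes has 14 edges, and such trees are counted by C_14.

14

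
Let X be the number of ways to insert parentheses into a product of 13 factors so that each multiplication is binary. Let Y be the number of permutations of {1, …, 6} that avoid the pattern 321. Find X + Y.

Parenthesizations of m factors correspond to full binary trees with m leaves, counted by C_{m−1}; m = 13 gives C_12. So X = C_12 = 208012.
Permutations of [n] avoiding any single length-3 pattern are counted by C_n; here n = 6. So Y = C_6 = 132.
X + Y = 208012 + 132 = 208144.

208144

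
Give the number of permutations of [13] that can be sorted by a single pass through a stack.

By Knuth's characterisation, the stack-sortable permutations of length 13 are the 231-avoiders, numbering C_13.
C_13 = 742900.

742900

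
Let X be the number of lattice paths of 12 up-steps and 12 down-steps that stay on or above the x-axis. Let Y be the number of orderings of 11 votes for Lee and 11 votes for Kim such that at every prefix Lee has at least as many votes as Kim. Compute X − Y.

A Dyck path with 12 up-steps and 12 down-steps has semilength 12, so there are C_12 of them. So X = C_12 = 208012.
Reading a vote for the leader as '(' and for the other as ')' turns such a sequence into a balanced string of 11 pairs, so the count is C_11. So Y = C_11 = 58786.
X − Y = 208012 − 58786 = 149226.

149226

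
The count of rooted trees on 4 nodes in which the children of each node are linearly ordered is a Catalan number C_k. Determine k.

A rooted plane tree on 4 nodes has 3 edges, and such trees are counted by C_3.

3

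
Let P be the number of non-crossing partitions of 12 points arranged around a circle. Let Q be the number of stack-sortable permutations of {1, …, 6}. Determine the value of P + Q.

Non-crossing partitions of an n-element set are counted by C_n; here n = 12. So P = C_12 = 208012.
Stack-sortable permutations are exactly the 231-avoiding ones, counted by C_n; here n = 6. So Q = C_6 = 132.
P + Q = 208012 + 132 = 208144.

208144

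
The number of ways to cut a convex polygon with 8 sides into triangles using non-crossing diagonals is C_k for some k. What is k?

Triangulations of a convex m-gon are counted by C_{m−2}; with m = 8 this is C_6.

6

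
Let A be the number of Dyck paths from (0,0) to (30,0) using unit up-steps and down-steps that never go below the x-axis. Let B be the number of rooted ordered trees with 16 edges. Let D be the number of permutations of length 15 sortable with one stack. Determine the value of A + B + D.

Dyck paths of semilength n (length 2n) are counted by C_n; here n = 15. So A = C_15 = 9694845.
A rooted plane tree with 16 edges has 17 nodes, and the count is C_16. So B = C_16 = 35357670.
By Knuth's characterisation, the stack-sortable permutations of length 15 are the 231-avoiders, numbering C_15. So D = C_15 = 9694845.
A + B + D = 9694845 + 35357670 + 9694845 = 54747360.

54747360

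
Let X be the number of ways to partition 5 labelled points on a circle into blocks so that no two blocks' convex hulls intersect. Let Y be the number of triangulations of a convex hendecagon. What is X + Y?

Non-crossing partitions of an n-element set are counted by C_n; here n = 5. So X = C_5 = 42.
Triangulations of a convex m-gon are counted by C_{m−2}; with m = 11 this is C_9. So Y = C_9 = 4862.
X + Y = 42 + 4862 = 4904.

4904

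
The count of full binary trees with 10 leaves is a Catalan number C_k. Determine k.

Full binary trees with 10 leaves have 10−1 = 9 internal nodes, so there are C_9 of them.

9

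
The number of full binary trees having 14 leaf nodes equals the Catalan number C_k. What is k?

13

A full binary tree with L leaves has L−1 internal nodes and is counted by C_{L−1}; L = 14 gives C_13.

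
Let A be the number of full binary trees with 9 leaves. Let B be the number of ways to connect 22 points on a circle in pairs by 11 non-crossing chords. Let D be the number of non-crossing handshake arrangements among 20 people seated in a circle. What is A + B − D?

43420

A full binary tree with L leaves has L−1 internal nodes and is counted by C_{L−1}; L = 9 gives C_8. So A = C_8 = 1430.
Non-crossing perfect matchings of 2n points on a circle are counted by C_n; with 22 points, n = 11. So B = C_11 = 58786.
Non-crossing handshake pairings of 2n people are counted by C_n; 20 people gives n = 10. So D = C_10 = 16796.
A + B − D = 1430 + 58786 − 16796 = 43420.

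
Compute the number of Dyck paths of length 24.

208012

Dyck paths of semilength n (length 2n) are counted by C_n; here n = 12.
C_12 = 208012.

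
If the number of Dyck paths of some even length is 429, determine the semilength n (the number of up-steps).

7

Dyck paths of semilength n are counted by C_n, and C_7 = 429.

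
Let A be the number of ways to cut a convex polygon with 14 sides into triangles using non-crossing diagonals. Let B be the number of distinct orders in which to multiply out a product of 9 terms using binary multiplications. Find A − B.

Triangulations of a convex m-gon are counted by C_{m−2}; with m = 14 this is C_12. So A = C_12 = 208012.
Parenthesizations of m factors correspond to full binary trees with m leaves, counted by C_{m−1}; m = 9 gives C_8. So B = C_8 = 1430.
A − B = 208012 − 1430 = 206582.

206582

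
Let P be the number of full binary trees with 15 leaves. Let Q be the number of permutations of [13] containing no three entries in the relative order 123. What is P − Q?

Full binary trees with 15 leaves have 15−1 = 14 internal nodes, so there are C_14 of them. So P = C_14 = 2674440.
Permutations of [n] avoiding any single length-3 pattern are counted by C_n; here n = 13. So Q = C_13 = 742900.
P − Q = 2674440 − 742900 = 1931540.

1931540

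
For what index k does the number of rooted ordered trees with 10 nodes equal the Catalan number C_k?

9

Rooted ordered (plane) trees on m nodes have m−1 edges and are counted by C_{m−1}; m = 10 gives C_9.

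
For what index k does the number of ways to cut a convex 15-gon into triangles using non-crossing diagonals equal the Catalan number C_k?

Triangulations of a convex m-gon are counted by C_{m−2}; with m = 15 this is C_13.

13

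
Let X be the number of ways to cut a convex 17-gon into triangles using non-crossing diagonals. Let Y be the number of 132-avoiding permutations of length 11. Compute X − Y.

9636059

The number of triangulations of a 17-gon is the Catalan number C_15 (index = sides − 2). So X = C_15 = 9694845.
For any fixed pattern of length 3, the pattern-avoiding permutations of [11] number C_11. So Y = C_11 = 58786.
X − Y = 9694845 − 58786 = 9636059.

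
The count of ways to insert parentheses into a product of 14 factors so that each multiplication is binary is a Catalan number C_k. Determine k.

Parenthesizations of m factors correspond to full binary trees with m leaves, counted by C_{m−1}; m = 14 gives C_13.

13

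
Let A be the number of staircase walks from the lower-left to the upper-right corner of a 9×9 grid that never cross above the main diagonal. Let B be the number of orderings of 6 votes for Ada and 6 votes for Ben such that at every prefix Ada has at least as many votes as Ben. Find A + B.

Monotone paths in an n×n grid that stay weakly below the diagonal are counted by C_n; here n = 9. So A = C_9 = 4862.
Ballot sequences with n votes each where one side never trails are Dyck words, counted by C_n; here n = 6. So B = C_6 = 132.
A + B = 4862 + 132 = 4994.

4994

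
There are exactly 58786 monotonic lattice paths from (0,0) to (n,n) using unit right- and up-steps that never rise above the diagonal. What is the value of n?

Such diagonal-avoiding paths in an n×n grid are counted by C_n. The Catalan number equal to 58786 is C_11.

11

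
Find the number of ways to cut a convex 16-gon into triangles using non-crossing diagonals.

2674440

A convex 16-gon is triangulated into 14 triangles, and the number of such triangulations is the Catalan number C_{16−2} = C_14.
C_14 = C(28,14)/15 = 40116600/15 = 2674440.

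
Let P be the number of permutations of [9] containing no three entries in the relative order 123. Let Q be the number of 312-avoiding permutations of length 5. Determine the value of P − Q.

4820

Permutations of [n] avoiding any single length-3 pattern are counted by C_n; here n = 9. So P = C_9 = 4862.
For any fixed pattern of length 3, the pattern-avoiding permutations of [5] number C_5. So Q = C_5 = 42.
P − Q = 4862 − 42 = 4820.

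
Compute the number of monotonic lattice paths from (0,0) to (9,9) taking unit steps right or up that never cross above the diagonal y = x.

4862

Sub-diagonal monotone paths from (0,0) to (9,9) biject with Dyck paths of semilength 9, giving C_9.
C_9 = C(18,9)/10 = 48620/10 = 4862.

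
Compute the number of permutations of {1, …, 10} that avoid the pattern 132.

For any fixed pattern of length 3, the pattern-avoiding permutations of [10] number C_10.
C_10 = C(20,10)/11 = 184756/11 = 16796.

16796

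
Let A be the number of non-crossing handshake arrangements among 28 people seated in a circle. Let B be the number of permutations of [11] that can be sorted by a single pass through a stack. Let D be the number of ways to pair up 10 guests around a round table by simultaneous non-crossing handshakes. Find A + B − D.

2733184

With 28 = 2·14 people, non-crossing handshake pairings are non-crossing perfect matchings on a circle, counted by C_14. So A = C_14 = 2674440.
Stack-sortable permutations are exactly the 231-avoiding ones, counted by C_n; here n = 11. So B = C_11 = 58786.
Non-crossing handshake pairings of 2n people are counted by C_n; 10 people gives n = 5. So D = C_5 = 42.
A + B − D = 2674440 + 58786 − 42 = 2733184.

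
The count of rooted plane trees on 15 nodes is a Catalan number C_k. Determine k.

14

Rooted ordered (plane) trees on m nodes have m−1 edges and are counted by C_{m−1}; m = 15 gives C_14.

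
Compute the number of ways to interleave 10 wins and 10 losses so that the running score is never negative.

16796

Ballot sequences with n votes each where one side never trails are Dyck words, counted by C_n; here n = 10.
C_10 = C_9 · 2(2·9+1)/(9+2) = 4862 · 38/11 = 16796.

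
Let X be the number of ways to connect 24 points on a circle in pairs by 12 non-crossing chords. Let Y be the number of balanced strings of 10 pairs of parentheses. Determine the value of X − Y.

191216

Pairing 24 circle points by 12 non-crossing chords gives C_12 matchings. So X = C_12 = 208012.
Balanced strings of n pairs of brackets are counted by C_n; here n = 10. So Y = C_10 = 16796.
X − Y = 208012 − 16796 = 191216.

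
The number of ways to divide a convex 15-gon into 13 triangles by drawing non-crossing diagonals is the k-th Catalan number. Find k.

13

Triangulations of a convex m-gon are counted by C_{m−2}; with m = 15 this is C_13.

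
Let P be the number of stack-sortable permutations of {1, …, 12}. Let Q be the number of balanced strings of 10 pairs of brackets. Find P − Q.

191216

By Knuth's characterisation, the stack-sortable permutations of length 12 are the 231-avoiders, numbering C_12. So P = C_12 = 208012.
A balanced arrangement of 10 bracket pairs is a Dyck word of semilength 10, so the count is C_10. So Q = C_10 = 16796.
P − Q = 208012 − 16796 = 191216.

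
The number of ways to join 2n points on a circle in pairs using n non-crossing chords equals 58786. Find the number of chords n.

11

Non-crossing pairings of 2n points on a circle are counted by C_n, and C_11 = 58786.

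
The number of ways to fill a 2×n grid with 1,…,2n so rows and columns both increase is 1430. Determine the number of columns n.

Standard Young tableaux of shape 2×n are counted by C_n, and C_8 = 1430.

8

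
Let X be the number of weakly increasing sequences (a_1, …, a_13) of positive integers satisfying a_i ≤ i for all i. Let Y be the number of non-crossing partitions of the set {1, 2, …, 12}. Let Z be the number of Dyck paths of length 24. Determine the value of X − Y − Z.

326876

Weakly increasing sequences with a_i ≤ i biject with Dyck paths of semilength 13, so there are C_13. So X = C_13 = 742900.
The non-crossing partitions of [12] form a lattice of size C_12. So Y = C_12 = 208012.
Dyck paths of semilength n (length 2n) are counted by C_n; here n = 12. So Z = C_12 = 208012.
X − Y − Z = 742900 − 208012 − 208012 = 326876.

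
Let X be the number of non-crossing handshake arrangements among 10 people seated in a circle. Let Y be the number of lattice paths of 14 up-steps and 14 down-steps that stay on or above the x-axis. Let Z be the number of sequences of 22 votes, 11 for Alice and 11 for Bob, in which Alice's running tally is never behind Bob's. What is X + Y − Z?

Non-crossing handshake pairings of 2n people are counted by C_n; 10 people gives n = 5. So X = C_5 = 42.
A Dyck path with 14 up-steps and 14 down-steps has semilength 14, so there are C_14 of them. So Y = C_14 = 2674440.
Reading a vote for the leader as '(' and for the other as ')' turns such a sequence into a balanced string of 11 pairs, so the count is C_11. So Z = C_11 = 58786.
X + Y − Z = 42 + 2674440 − 58786 = 2615696.

2615696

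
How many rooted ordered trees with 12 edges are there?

208012

A rooted plane tree with 12 edges has 13 nodes, and the count is C_12.
C_12 = C(24,12)/13 = 2704156/13 = 208012.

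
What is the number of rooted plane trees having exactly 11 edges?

58786

A rooted plane tree with 11 edges has 12 nodes, and the count is C_11.
C_11 = C_10 · 2(2·10+1)/(10+2) = 16796 · 42/12 = 58786.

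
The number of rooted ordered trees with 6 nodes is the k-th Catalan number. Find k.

Rooted ordered (plane) trees on m nodes have m−1 edges and are counted by C_{m−1}; m = 6 gives C_5.

5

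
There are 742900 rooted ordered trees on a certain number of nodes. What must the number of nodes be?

Rooted ordered trees on m nodes are counted by C_{m−1}. Since C_13 = 742900, the index is 13.
So the index is 13, and the number of nodes is 13 + 1 = 14.

14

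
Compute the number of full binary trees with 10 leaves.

4862

Full binary trees with 10 leaves have 10−1 = 9 internal nodes, so there are C_9 of them.
C_9 = C(18,9)/10 = 48620/10 = 4862.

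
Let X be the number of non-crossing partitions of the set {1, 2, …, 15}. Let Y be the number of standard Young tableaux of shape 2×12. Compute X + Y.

9902857

Non-crossing partitions of an n-element set are counted by C_n; here n = 15. So X = C_15 = 9694845.
By the hook-length formula (or a Dyck-path bijection), SYT of shape 2×12 number C_12. So Y = C_12 = 208012.
X + Y = 9694845 + 208012 = 9902857.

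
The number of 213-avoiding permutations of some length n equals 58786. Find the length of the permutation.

Permutations of [n] avoiding a fixed length-3 pattern are counted by C_n, and C_11 = 58786.

11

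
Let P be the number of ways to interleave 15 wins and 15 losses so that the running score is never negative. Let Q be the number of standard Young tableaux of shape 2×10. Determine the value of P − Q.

9678049

Ballot sequences with n votes each where one side never trails are Dyck words, counted by C_n; here n = 15. So P = C_15 = 9694845.
By the hook-length formula (or a Dyck-path bijection), SYT of shape 2×10 number C_10. So Q = C_10 = 16796.
P − Q = 9694845 − 16796 = 9678049.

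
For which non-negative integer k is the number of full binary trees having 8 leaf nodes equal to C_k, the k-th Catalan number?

A full binary tree with L leaves has L−1 internal nodes and is counted by C_{L−1}; L = 8 gives C_7.

7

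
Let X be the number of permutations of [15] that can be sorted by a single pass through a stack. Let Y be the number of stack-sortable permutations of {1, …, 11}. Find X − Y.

9636059

By Knuth's characterisation, the stack-sortable permutations of length 15 are the 231-avoiders, numbering C_15. So X = C_15 = 9694845.
By Knuth's characterisation, the stack-sortable permutations of length 11 are the 231-avoiders, numbering C_11. So Y = C_11 = 58786.
X − Y = 9694845 − 58786 = 9636059.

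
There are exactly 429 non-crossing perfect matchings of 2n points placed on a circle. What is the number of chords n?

7

Non-crossing pairings of 2n points on a circle are counted by C_n. The Catalan number equal to 429 is C_7.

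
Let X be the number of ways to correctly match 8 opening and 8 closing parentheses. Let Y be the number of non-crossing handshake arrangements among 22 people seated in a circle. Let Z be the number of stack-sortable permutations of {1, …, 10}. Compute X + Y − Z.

A balanced arrangement of 8 bracket pairs is a Dyck word of semilength 8, so the count is C_8. So X = C_8 = 1430.
Non-crossing handshake pairings of 2n people are counted by C_n; 22 people gives n = 11. So Y = C_11 = 58786.
By Knuth's characterisation, the stack-sortable permutations of length 10 are the 231-avoiders, numbering C_10. So Z = C_10 = 16796.
X + Y − Z = 1430 + 58786 − 16796 = 43420.

43420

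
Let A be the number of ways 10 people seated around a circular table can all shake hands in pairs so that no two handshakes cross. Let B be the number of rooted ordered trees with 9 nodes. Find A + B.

1472

With 10 = 2·5 people, non-crossing handshake pairings are non-crossing perfect matchings on a circle, counted by C_5. So A = C_5 = 42.
A rooted plane tree on 9 nodes has 8 edges, and such trees are counted by C_8. So B = C_8 = 1430.
A + B = 42 + 1430 = 1472.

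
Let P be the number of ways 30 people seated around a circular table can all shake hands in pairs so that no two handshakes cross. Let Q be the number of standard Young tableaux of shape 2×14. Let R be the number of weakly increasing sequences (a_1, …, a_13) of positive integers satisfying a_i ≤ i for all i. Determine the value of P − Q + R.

7763305

Non-crossing handshake pairings of 2n people are counted by C_n; 30 people gives n = 15. So P = C_15 = 9694845.
Standard Young tableaux of shape 2×n are counted by C_n; here n = 14. So Q = C_14 = 2674440.
Such sub-staircase sequences of length n are counted by C_n; here n = 13. So R = C_13 = 742900.
P − Q + R = 9694845 − 2674440 + 742900 = 7763305.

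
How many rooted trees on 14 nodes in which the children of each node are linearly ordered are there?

A rooted plane tree on 14 nodes has 13 edges, and such trees are counted by C_13.
C_13 = C_12 · 2(2·12+1)/(12+2) = 208012 · 50/14 = 742900.

742900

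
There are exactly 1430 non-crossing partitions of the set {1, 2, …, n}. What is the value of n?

8

Non-crossing partitions of [n] are counted by C_n, and C_8 = 1430.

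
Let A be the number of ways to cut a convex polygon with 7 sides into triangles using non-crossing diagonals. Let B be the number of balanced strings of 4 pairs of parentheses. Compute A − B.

A convex 7-gon is triangulated into 5 triangles, and the number of such triangulations is the Catalan number C_{7−2} = C_5. So A = C_5 = 42.
With 4 pairs the number of balanced bracket strings is the Catalan number C_4. So B = C_4 = 14.
A − B = 42 − 14 = 28.

28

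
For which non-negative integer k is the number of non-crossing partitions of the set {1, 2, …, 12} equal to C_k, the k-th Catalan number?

12

The non-crossing partitions of [12] form a lattice of size C_12.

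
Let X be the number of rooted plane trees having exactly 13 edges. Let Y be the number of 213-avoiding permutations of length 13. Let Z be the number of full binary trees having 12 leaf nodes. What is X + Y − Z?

1427014

Rooted ordered trees with n edges are counted by C_n; here n = 13. So X = C_13 = 742900.
For any fixed pattern of length 3, the pattern-avoiding permutations of [13] number C_13. So Y = C_13 = 742900.
Full binary trees with 12 leaves have 12−1 = 11 internal nodes, so there are C_11 of them. So Z = C_11 = 58786.
X + Y − Z = 742900 + 742900 − 58786 = 1427014.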